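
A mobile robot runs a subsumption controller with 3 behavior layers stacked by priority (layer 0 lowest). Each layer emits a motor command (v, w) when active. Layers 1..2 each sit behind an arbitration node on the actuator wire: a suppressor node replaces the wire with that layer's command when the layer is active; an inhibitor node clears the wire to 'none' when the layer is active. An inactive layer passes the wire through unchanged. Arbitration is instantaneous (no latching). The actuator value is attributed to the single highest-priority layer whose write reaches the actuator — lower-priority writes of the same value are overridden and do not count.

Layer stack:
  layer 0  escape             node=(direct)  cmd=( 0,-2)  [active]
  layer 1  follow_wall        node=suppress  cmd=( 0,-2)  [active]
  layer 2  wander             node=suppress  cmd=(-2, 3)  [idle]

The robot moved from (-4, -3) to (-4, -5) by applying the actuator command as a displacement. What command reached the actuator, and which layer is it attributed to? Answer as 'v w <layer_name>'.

displacement = (-4, -5) − (-4, -3) = (0, -2)
layer 0 (escape) active — direct: (0, -2)
layer 1 (follow_wall) active — suppresses: (0, -2)
layer 2 (wander) idle — unchanged: (0, -2)
→ actuator (0, -2) — from layer 1 (follow_wall)

0 -2 follow_wall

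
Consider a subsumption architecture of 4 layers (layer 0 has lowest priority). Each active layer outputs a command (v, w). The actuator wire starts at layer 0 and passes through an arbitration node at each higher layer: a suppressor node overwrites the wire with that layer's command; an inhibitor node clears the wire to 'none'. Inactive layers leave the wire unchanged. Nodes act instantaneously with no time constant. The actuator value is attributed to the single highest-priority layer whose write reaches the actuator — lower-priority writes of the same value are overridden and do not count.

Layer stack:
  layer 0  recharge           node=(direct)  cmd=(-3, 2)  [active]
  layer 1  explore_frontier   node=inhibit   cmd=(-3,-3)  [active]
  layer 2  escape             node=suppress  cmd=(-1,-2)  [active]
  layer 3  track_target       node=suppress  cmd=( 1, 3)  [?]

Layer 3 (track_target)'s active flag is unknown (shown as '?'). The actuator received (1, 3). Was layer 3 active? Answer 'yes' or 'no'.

If layer 3 is active=yes:
  actuator would be (1, 3)
If layer 3 is active=no:
  actuator would be (-1, -2)
Observed (1, 3), so layer 3 was active.

yes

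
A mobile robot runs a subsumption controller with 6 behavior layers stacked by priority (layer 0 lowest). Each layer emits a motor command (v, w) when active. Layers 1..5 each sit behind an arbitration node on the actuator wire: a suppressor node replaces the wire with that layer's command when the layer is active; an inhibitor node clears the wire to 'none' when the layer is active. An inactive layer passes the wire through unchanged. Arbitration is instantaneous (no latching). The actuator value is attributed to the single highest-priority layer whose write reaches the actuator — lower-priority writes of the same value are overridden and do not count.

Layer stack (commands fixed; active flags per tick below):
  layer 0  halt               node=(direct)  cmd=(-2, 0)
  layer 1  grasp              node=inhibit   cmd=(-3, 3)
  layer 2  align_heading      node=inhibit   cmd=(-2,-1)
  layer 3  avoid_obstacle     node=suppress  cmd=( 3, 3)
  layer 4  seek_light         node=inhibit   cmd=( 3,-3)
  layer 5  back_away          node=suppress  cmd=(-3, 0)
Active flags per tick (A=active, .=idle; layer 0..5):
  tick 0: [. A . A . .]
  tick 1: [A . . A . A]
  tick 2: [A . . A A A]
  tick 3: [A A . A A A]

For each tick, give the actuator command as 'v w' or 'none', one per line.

tick 0:
  [0] halt off; wire := none
  [1] grasp on (inhibit); wire := none
  [2] align_heading off; pass none
  [3] avoid_obstacle on (suppress); wire := (3, 3)
  [4] seek_light off; pass (3, 3)
  [5] back_away off; pass (3, 3)
  output (3, 3)
tick 1:
  [0] halt on; wire := (-2, 0)
  [1] grasp off; pass (-2, 0)
  [2] align_heading off; pass (-2, 0)
  [3] avoid_obstacle on (suppress); wire := (3, 3)
  [4] seek_light off; pass (3, 3)
  [5] back_away on (suppress); wire := (-3, 0)
  output (-3, 0)
tick 2:
  [0] halt on; wire := (-2, 0)
  [1] grasp off; pass (-2, 0)
  [2] align_heading off; pass (-2, 0)
  [3] avoid_obstacle on (suppress); wire := (3, 3)
  [4] seek_light on (inhibit); wire := none
  [5] back_away on (suppress); wire := (-3, 0)
  output (-3, 0)
tick 3:
  [0] halt on; wire := (-2, 0)
  [1] grasp on (inhibit); wire := none
  [2] align_heading off; pass none
  [3] avoid_obstacle on (suppress); wire := (3, 3)
  [4] seek_light on (inhibit); wire := none
  [5] back_away on (suppress); wire := (-3, 0)
  output (-3, 0)

3 3
-3 0
-3 0
-3 0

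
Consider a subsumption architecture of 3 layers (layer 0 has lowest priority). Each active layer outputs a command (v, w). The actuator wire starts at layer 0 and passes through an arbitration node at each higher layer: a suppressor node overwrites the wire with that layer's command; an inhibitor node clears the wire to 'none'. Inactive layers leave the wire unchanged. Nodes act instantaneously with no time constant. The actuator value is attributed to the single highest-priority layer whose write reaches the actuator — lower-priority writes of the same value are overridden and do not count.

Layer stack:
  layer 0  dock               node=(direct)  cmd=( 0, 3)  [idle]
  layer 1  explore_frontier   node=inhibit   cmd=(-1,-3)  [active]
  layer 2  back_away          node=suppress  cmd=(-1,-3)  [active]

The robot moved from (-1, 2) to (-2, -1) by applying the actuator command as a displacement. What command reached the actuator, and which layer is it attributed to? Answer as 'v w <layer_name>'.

displacement = (-2, -1) − (-1, 2) = (-1, -3)
layer 0 (dock) idle — none
layer 1 (explore_frontier) active — inhibits: none
layer 2 (back_away) active — suppresses: (-1, -3)
→ actuator (-1, -3) — from layer 2 (back_away)

-1 -3 back_away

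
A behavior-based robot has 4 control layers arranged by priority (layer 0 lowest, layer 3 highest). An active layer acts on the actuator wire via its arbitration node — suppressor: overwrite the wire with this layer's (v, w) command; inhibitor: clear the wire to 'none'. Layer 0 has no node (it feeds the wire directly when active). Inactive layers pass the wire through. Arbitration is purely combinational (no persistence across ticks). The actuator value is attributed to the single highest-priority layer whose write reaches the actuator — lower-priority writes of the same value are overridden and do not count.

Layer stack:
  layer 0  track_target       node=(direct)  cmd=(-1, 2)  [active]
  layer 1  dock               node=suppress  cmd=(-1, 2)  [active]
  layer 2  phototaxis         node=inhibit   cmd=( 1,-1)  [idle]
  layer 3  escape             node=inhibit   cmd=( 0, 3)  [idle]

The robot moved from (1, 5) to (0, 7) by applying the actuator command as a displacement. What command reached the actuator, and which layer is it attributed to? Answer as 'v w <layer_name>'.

-1 2 dock

displacement = (0, 7) − (1, 5) = (-1, 2)
L0 track_target: active, feeds wire = (-1, 2)
L1 dock: active, suppressor → wire = (-1, 2)
L2 phototaxis: idle → wire stays (-1, 2)
L3 escape: idle → wire stays (-1, 2)
actuator = (-1, 2) — from layer 1 (dock)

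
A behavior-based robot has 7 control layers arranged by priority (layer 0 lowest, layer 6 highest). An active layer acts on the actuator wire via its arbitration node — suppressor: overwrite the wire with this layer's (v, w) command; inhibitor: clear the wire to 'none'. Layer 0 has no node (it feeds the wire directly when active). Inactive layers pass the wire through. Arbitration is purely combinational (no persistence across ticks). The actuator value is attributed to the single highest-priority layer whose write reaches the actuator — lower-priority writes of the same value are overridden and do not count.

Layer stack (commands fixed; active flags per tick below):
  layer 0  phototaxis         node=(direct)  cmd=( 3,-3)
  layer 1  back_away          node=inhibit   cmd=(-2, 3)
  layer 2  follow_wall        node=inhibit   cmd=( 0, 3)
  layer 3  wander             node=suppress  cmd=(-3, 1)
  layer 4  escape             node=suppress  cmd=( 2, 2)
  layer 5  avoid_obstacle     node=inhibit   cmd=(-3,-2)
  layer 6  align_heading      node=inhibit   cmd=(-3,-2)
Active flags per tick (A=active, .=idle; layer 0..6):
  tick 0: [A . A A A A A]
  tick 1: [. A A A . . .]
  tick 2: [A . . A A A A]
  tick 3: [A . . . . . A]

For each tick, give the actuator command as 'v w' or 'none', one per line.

tick 0:
  L0 phototaxis: active, feeds wire = (3, -3)
  L1 back_away: idle → wire stays (3, -3)
  L2 follow_wall: active, inhibitor → wire = none
  L3 wander: active, suppressor → wire = (-3, 1)
  L4 escape: active, suppressor → wire = (2, 2)
  L5 avoid_obstacle: active, inhibitor → wire = none
  L6 align_heading: active, inhibitor → wire = none
  actuator = none
tick 1:
  L0 phototaxis: idle → wire = none
  L1 back_away: active, inhibitor → wire = none
  L2 follow_wall: active, inhibitor → wire = none
  L3 wander: active, suppressor → wire = (-3, 1)
  L4 escape: idle → wire stays (-3, 1)
  L5 avoid_obstacle: idle → wire stays (-3, 1)
  L6 align_heading: idle → wire stays (-3, 1)
  actuator = (-3, 1)
tick 2:
  L0 phototaxis: active, feeds wire = (3, -3)
  L1 back_away: idle → wire stays (3, -3)
  L2 follow_wall: idle → wire stays (3, -3)
  L3 wander: active, suppressor → wire = (-3, 1)
  L4 escape: active, suppressor → wire = (2, 2)
  L5 avoid_obstacle: active, inhibitor → wire = none
  L6 align_heading: active, inhibitor → wire = none
  actuator = none
tick 3:
  L0 phototaxis: active, feeds wire = (3, -3)
  L1 back_away: idle → wire stays (3, -3)
  L2 follow_wall: idle → wire stays (3, -3)
  L3 wander: idle → wire stays (3, -3)
  L4 escape: idle → wire stays (3, -3)
  L5 avoid_obstacle: idle → wire stays (3, -3)
  L6 align_heading: active, inhibitor → wire = none
  actuator = none

none
-3 1
none
none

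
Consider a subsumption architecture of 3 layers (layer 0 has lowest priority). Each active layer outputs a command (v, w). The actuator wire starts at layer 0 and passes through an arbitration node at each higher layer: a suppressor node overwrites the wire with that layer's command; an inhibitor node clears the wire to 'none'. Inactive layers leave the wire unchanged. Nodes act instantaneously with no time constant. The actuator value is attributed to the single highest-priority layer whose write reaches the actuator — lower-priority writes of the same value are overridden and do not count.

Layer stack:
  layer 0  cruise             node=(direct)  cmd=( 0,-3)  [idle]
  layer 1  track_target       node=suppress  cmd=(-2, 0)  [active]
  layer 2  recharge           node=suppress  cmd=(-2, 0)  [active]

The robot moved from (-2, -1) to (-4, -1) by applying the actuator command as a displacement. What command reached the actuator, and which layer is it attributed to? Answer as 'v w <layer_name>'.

displacement = (-4, -1) − (-2, -1) = (-2, 0)
[0] cruise off; wire := none
[1] track_target on (suppress); wire := (-2, 0)
[2] recharge on (suppress); wire := (-2, 0)
output (-2, 0) — from layer 2 (recharge)

-2 0 recharge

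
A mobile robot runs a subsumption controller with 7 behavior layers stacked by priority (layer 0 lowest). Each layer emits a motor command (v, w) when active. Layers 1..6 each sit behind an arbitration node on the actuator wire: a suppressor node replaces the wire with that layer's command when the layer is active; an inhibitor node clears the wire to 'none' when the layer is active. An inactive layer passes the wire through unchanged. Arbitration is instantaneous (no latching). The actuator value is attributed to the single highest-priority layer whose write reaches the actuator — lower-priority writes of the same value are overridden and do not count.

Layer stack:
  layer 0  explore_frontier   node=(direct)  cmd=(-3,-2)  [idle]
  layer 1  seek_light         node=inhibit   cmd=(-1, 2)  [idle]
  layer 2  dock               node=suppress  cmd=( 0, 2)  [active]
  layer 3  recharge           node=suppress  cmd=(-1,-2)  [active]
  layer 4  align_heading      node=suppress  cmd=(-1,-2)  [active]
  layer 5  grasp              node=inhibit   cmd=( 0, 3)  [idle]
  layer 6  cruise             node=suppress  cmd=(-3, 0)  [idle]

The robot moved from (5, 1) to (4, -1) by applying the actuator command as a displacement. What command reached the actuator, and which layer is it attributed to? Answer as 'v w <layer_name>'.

-1 -2 align_heading

displacement = (4, -1) − (5, 1) = (-1, -2)
[0] explore_frontier off; wire := none
[1] seek_light off; pass none
[2] dock on (suppress); wire := (0, 2)
[3] recharge on (suppress); wire := (-1, -2)
[4] align_heading on (suppress); wire := (-1, -2)
[5] grasp off; pass (-1, -2)
[6] cruise off; pass (-1, -2)
output (-1, -2) — from layer 4 (align_heading)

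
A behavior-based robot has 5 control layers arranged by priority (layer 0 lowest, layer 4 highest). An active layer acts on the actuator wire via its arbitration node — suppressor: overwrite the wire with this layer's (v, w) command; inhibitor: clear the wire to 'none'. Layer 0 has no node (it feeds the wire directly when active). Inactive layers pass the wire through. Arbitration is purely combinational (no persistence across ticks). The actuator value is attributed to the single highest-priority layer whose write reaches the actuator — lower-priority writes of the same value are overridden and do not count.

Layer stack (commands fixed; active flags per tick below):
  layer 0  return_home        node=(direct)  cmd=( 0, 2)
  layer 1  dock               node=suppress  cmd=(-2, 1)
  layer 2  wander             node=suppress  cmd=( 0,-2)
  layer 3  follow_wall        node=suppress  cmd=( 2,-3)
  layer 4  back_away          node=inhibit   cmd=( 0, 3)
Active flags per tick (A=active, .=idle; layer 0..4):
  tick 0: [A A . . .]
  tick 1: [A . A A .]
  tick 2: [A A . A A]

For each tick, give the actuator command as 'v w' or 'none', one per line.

-2 1
2 -3
none

tick 0:
  L0 return_home: active, feeds wire = (0, 2)
  L1 dock: active, suppressor → wire = (-2, 1)
  L2 wander: idle → wire stays (-2, 1)
  L3 follow_wall: idle → wire stays (-2, 1)
  L4 back_away: idle → wire stays (-2, 1)
  actuator = (-2, 1)
tick 1:
  L0 return_home: active, feeds wire = (0, 2)
  L1 dock: idle → wire stays (0, 2)
  L2 wander: active, suppressor → wire = (0, -2)
  L3 follow_wall: active, suppressor → wire = (2, -3)
  L4 back_away: idle → wire stays (2, -3)
  actuator = (2, -3)
tick 2:
  L0 return_home: active, feeds wire = (0, 2)
  L1 dock: active, suppressor → wire = (-2, 1)
  L2 wander: idle → wire stays (-2, 1)
  L3 follow_wall: active, suppressor → wire = (2, -3)
  L4 back_away: active, inhibitor → wire = none
  actuator = none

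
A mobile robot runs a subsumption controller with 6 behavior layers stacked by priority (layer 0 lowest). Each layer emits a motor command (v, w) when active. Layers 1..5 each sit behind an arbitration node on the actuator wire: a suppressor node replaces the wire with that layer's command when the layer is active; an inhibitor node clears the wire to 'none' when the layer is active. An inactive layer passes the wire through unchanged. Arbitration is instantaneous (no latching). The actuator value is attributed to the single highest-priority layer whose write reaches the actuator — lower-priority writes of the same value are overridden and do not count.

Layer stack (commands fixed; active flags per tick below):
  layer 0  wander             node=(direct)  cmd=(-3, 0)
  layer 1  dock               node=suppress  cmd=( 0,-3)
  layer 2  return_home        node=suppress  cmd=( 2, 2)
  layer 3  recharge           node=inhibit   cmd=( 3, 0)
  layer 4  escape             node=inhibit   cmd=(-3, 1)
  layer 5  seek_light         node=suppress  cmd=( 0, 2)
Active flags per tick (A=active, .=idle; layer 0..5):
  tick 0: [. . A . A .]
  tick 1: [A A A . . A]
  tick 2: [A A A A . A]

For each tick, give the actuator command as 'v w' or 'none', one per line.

none
0 2
0 2

tick 0:
  [0] wander off; wire := none
  [1] dock off; pass none
  [2] return_home on (suppress); wire := (2, 2)
  [3] recharge off; pass (2, 2)
  [4] escape on (inhibit); wire := none
  [5] seek_light off; pass none
  output none
tick 1:
  [0] wander on; wire := (-3, 0)
  [1] dock on (suppress); wire := (0, -3)
  [2] return_home on (suppress); wire := (2, 2)
  [3] recharge off; pass (2, 2)
  [4] escape off; pass (2, 2)
  [5] seek_light on (suppress); wire := (0, 2)
  output (0, 2)
tick 2:
  [0] wander on; wire := (-3, 0)
  [1] dock on (suppress); wire := (0, -3)
  [2] return_home on (suppress); wire := (2, 2)
  [3] recharge on (inhibit); wire := none
  [4] escape off; pass none
  [5] seek_light on (suppress); wire := (0, 2)
  output (0, 2)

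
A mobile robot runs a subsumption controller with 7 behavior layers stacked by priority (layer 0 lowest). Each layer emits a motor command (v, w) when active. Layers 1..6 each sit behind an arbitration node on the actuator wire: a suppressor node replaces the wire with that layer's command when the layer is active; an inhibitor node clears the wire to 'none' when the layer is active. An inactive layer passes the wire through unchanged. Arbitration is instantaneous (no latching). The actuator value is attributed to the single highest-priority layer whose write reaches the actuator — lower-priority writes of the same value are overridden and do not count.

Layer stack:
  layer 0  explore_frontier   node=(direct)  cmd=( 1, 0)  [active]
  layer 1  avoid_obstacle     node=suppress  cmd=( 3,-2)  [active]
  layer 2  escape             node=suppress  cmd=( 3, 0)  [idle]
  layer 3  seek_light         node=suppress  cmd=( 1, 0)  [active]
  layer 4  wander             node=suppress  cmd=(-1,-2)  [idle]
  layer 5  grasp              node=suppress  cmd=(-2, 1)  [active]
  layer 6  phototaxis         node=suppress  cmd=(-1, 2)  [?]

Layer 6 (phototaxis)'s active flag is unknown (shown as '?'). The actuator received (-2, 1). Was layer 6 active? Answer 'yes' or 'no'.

If layer 6 is active=yes:
  actuator would be (-1, 2)
If layer 6 is active=no:
  actuator would be (-2, 1)
Observed (-2, 1), so layer 6 was idle.

no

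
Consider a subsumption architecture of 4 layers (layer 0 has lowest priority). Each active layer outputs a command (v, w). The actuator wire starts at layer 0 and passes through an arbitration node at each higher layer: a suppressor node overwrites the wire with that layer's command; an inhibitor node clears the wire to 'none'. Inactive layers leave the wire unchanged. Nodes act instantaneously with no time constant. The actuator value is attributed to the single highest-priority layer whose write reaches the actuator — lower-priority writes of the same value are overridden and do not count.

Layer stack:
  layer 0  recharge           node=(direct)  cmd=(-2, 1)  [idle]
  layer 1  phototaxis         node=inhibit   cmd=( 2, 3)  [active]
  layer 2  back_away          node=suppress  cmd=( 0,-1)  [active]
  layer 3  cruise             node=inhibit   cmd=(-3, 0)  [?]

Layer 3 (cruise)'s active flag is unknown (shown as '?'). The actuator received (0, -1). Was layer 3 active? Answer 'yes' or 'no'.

no

If layer 3 is active=yes:
  actuator would be none
If layer 3 is active=no:
  actuator would be (0, -1)
Observed (0, -1), so layer 3 was idle.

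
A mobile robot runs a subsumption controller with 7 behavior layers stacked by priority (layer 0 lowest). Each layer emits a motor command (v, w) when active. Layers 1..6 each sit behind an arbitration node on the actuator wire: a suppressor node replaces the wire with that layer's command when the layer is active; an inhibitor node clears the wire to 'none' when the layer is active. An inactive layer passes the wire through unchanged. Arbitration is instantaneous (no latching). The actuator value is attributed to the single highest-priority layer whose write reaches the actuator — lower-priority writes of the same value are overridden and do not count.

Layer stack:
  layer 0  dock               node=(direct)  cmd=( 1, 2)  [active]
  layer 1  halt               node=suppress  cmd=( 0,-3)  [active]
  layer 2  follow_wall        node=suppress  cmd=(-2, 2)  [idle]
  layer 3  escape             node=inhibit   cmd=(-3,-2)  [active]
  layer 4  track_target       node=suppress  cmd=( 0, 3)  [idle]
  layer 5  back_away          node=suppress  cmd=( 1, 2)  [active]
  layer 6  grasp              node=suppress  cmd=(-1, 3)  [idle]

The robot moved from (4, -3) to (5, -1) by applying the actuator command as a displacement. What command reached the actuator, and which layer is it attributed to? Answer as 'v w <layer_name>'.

1 2 back_away

displacement = (5, -1) − (4, -3) = (1, 2)
L0 dock: active, feeds wire = (1, 2)
L1 halt: active, suppressor → wire = (0, -3)
L2 follow_wall: idle → wire stays (0, -3)
L3 escape: active, inhibitor → wire = none
L4 track_target: idle → wire stays none
L5 back_away: active, suppressor → wire = (1, 2)
L6 grasp: idle → wire stays (1, 2)
actuator = (1, 2) — from layer 5 (back_away)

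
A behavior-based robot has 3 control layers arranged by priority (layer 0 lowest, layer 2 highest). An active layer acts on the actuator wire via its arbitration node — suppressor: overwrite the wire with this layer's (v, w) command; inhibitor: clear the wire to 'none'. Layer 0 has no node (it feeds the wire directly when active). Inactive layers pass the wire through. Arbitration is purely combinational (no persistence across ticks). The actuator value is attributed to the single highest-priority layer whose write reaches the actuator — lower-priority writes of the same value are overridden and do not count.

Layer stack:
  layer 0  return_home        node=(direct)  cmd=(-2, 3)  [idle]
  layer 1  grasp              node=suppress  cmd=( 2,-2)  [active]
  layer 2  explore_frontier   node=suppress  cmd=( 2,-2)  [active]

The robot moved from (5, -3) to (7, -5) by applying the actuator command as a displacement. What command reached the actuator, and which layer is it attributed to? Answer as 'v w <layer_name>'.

2 -2 explore_frontier

displacement = (7, -5) − (5, -3) = (2, -2)
[0] return_home off; wire := none
[1] grasp on (suppress); wire := (2, -2)
[2] explore_frontier on (suppress); wire := (2, -2)
output (2, -2) — from layer 2 (explore_frontier)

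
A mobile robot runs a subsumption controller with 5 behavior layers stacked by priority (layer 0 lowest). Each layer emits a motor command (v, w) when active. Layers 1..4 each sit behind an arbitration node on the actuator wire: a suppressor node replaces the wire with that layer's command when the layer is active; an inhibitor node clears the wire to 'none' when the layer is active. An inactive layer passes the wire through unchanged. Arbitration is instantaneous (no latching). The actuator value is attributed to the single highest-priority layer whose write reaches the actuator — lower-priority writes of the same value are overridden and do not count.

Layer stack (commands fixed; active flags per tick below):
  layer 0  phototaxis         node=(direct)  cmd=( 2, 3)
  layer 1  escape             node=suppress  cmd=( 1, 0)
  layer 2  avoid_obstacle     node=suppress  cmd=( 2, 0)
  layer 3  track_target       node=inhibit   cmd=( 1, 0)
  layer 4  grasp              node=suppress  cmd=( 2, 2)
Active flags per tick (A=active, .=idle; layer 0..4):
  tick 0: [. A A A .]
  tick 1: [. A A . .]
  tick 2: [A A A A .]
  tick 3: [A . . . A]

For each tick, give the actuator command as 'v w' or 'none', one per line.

none
2 0
none
2 2

tick 0:
  layer 0 (phototaxis) idle — none
  layer 1 (escape) active — suppresses: (1, 0)
  layer 2 (avoid_obstacle) active — suppresses: (2, 0)
  layer 3 (track_target) active — inhibits: none
  layer 4 (grasp) idle — unchanged: none
  → actuator none
tick 1:
  layer 0 (phototaxis) idle — none
  layer 1 (escape) active — suppresses: (1, 0)
  layer 2 (avoid_obstacle) active — suppresses: (2, 0)
  layer 3 (track_target) idle — unchanged: (2, 0)
  layer 4 (grasp) idle — unchanged: (2, 0)
  → actuator (2, 0)
tick 2:
  layer 0 (phototaxis) active — direct: (2, 3)
  layer 1 (escape) active — suppresses: (1, 0)
  layer 2 (avoid_obstacle) active — suppresses: (2, 0)
  layer 3 (track_target) active — inhibits: none
  layer 4 (grasp) idle — unchanged: none
  → actuator none
tick 3:
  layer 0 (phototaxis) active — direct: (2, 3)
  layer 1 (escape) idle — unchanged: (2, 3)
  layer 2 (avoid_obstacle) idle — unchanged: (2, 3)
  layer 3 (track_target) idle — unchanged: (2, 3)
  layer 4 (grasp) active — suppresses: (2, 2)
  → actuator (2, 2)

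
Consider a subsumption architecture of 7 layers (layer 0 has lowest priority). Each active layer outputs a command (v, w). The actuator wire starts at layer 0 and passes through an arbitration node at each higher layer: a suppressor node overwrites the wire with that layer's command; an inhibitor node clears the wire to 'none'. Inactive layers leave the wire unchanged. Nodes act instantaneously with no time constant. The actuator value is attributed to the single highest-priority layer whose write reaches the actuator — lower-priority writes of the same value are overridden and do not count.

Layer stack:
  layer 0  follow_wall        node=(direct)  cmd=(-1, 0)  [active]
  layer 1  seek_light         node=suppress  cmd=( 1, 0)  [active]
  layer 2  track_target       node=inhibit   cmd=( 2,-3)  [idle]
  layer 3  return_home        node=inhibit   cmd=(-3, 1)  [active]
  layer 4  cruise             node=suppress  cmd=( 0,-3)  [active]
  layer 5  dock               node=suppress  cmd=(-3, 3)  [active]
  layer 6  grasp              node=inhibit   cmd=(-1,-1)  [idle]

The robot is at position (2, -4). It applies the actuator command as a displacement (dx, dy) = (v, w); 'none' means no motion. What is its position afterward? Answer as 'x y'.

-1 -1

L0 follow_wall: active, feeds wire = (-1, 0)
L1 seek_light: active, suppressor → wire = (1, 0)
L2 track_target: idle → wire stays (1, 0)
L3 return_home: active, inhibitor → wire = none
L4 cruise: active, suppressor → wire = (0, -3)
L5 dock: active, suppressor → wire = (-3, 3)
L6 grasp: idle → wire stays (-3, 3)
actuator = (-3, 3)
position: (2, -4) + (-3, 3) = (-1, -1)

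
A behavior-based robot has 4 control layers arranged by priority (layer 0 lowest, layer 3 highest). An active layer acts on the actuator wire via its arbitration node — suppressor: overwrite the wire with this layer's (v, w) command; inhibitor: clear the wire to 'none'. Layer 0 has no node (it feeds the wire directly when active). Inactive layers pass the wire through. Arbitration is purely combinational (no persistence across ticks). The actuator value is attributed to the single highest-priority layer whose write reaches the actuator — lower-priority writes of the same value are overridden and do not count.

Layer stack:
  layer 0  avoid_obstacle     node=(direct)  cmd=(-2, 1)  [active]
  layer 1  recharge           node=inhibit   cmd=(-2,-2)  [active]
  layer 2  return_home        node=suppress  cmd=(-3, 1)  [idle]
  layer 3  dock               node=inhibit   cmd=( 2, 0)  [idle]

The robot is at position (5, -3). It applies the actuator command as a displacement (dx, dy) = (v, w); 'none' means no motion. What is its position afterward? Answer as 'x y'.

[0] avoid_obstacle on; wire := (-2, 1)
[1] recharge on (inhibit); wire := none
[2] return_home off; pass none
[3] dock off; pass none
output none
position: (5, -3) + none = (5, -3)

5 -3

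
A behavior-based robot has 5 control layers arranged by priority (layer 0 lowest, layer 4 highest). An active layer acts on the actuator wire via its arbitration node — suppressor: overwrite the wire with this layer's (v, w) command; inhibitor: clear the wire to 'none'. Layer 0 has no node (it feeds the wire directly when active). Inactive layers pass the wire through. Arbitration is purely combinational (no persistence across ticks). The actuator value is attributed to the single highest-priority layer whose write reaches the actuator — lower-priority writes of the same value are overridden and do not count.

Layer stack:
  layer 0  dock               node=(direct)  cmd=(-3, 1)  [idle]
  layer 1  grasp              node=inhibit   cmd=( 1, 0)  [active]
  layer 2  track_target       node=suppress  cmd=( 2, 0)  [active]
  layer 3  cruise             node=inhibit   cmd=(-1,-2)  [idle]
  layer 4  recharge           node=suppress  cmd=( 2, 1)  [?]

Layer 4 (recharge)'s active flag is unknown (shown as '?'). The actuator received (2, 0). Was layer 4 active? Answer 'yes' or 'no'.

no

If layer 4 is active=yes:
  actuator would be (2, 1)
If layer 4 is active=no:
  actuator would be (2, 0)
Observed (2, 0), so layer 4 was idle.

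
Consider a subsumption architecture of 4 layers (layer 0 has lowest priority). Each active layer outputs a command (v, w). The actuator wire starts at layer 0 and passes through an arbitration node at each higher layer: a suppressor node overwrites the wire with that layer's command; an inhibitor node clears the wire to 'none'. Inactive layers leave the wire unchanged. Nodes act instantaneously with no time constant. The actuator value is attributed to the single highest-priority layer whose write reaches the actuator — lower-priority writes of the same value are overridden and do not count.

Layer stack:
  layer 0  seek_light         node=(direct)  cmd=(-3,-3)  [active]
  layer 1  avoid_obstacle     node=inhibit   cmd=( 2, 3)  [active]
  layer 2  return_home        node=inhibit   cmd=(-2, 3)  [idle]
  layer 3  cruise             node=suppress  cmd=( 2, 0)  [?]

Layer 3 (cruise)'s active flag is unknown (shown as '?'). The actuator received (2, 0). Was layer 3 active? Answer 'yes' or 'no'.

If layer 3 is active=yes:
  actuator would be (2, 0)
If layer 3 is active=no:
  actuator would be none
Observed (2, 0), so layer 3 was active.

yes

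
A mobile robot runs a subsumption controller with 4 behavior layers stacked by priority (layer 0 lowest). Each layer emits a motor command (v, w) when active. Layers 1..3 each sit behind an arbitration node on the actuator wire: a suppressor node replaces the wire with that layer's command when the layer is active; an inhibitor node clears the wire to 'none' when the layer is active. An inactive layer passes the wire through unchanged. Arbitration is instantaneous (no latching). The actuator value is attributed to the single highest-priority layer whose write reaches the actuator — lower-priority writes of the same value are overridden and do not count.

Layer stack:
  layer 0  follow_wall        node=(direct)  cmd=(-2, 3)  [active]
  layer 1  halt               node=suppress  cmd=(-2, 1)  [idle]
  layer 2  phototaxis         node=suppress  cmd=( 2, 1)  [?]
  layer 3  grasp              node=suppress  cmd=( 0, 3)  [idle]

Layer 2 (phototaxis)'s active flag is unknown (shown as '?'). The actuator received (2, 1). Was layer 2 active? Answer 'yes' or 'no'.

yes

If layer 2 is active=yes:
  actuator would be (2, 1)
If layer 2 is active=no:
  actuator would be (-2, 3)
Observed (2, 1), so layer 2 was active.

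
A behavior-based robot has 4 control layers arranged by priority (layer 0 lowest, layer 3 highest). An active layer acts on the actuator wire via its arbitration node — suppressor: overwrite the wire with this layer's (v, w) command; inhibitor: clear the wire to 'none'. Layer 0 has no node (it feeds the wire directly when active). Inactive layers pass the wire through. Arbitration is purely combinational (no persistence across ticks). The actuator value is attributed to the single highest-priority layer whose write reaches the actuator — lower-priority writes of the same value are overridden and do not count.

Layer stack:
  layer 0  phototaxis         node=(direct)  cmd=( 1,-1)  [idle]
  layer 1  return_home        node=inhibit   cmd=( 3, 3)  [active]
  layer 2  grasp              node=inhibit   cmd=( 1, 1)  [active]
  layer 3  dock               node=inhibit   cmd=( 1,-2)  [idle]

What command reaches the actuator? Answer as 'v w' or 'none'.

none

L0 phototaxis: idle → wire = none
L1 return_home: active, inhibitor → wire = none
L2 grasp: active, inhibitor → wire = none
L3 dock: idle → wire stays none
actuator = none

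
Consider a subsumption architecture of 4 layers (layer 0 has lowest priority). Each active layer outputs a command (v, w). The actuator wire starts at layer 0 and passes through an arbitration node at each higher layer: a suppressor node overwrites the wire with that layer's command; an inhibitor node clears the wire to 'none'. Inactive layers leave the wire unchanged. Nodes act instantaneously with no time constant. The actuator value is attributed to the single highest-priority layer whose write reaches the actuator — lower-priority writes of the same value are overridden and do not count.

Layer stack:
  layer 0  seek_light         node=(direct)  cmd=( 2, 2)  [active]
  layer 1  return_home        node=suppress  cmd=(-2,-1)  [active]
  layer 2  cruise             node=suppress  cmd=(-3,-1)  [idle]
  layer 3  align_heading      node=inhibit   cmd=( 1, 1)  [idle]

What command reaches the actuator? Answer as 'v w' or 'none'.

L0 seek_light: active, feeds wire = (2, 2)
L1 return_home: active, suppressor → wire = (-2, -1)
L2 cruise: idle → wire stays (-2, -1)
L3 align_heading: idle → wire stays (-2, -1)
actuator = (-2, -1)

-2 -1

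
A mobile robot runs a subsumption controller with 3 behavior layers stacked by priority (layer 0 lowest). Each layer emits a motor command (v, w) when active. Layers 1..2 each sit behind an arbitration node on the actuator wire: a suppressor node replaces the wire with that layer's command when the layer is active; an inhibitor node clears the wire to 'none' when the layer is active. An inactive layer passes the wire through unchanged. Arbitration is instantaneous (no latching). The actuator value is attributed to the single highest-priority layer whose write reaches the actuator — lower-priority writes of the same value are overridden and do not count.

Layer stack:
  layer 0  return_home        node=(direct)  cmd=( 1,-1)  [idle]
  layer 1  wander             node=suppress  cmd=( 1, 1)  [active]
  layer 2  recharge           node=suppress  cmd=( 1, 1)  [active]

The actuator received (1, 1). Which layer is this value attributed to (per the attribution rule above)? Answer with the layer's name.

layer 0 (return_home) idle — none
layer 1 (wander) active — suppresses: (1, 1)
layer 2 (recharge) active — suppresses: (1, 1)
→ actuator (1, 1)
last writer: layer 2 = recharge

recharge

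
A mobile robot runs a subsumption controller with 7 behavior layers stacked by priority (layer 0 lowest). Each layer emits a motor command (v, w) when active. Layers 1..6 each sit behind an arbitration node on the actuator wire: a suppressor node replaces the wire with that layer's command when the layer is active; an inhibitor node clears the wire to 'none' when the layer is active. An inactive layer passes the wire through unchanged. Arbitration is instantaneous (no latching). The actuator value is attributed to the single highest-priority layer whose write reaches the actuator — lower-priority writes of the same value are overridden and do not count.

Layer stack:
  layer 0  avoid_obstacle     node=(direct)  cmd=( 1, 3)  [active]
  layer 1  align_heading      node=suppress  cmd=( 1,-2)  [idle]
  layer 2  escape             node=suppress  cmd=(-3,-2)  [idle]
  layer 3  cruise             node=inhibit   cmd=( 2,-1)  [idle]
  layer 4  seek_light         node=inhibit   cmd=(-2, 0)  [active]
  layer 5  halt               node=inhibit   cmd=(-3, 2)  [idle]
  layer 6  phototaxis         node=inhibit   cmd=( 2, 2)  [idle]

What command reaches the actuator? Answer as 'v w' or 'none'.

none

[0] avoid_obstacle on; wire := (1, 3)
[1] align_heading off; pass (1, 3)
[2] escape off; pass (1, 3)
[3] cruise off; pass (1, 3)
[4] seek_light on (inhibit); wire := none
[5] halt off; pass none
[6] phototaxis off; pass none
output none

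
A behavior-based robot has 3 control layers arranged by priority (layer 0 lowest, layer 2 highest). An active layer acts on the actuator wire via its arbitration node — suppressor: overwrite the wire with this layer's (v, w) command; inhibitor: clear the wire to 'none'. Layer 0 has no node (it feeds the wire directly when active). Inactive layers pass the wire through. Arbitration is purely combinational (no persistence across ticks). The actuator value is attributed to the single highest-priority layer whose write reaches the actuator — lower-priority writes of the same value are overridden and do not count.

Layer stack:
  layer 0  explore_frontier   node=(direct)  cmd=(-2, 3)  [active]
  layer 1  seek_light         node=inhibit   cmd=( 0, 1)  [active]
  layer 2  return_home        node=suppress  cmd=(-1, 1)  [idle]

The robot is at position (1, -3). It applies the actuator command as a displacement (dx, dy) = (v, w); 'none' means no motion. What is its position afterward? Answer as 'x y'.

1 -3

L0 explore_frontier: active, feeds wire = (-2, 3)
L1 seek_light: active, inhibitor → wire = none
L2 return_home: idle → wire stays none
actuator = none
position: (1, -3) + none = (1, -3)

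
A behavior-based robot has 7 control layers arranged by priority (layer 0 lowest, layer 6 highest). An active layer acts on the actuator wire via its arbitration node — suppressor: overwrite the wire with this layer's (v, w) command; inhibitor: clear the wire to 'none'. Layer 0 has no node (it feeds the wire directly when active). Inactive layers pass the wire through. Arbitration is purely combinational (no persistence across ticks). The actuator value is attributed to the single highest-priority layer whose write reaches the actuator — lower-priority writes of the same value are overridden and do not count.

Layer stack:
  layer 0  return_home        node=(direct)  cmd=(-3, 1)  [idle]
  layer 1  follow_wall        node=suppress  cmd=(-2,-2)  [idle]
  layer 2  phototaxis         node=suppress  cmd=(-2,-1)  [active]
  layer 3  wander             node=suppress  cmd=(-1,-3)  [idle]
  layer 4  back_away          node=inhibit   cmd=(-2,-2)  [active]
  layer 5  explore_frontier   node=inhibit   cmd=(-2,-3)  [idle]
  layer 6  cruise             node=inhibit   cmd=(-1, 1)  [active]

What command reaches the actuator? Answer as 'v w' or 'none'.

none

layer 0 (return_home) idle — none
layer 1 (follow_wall) idle — unchanged: none
layer 2 (phototaxis) active — suppresses: (-2, -1)
layer 3 (wander) idle — unchanged: (-2, -1)
layer 4 (back_away) active — inhibits: none
layer 5 (explore_frontier) idle — unchanged: none
layer 6 (cruise) active — inhibits: none
→ actuator none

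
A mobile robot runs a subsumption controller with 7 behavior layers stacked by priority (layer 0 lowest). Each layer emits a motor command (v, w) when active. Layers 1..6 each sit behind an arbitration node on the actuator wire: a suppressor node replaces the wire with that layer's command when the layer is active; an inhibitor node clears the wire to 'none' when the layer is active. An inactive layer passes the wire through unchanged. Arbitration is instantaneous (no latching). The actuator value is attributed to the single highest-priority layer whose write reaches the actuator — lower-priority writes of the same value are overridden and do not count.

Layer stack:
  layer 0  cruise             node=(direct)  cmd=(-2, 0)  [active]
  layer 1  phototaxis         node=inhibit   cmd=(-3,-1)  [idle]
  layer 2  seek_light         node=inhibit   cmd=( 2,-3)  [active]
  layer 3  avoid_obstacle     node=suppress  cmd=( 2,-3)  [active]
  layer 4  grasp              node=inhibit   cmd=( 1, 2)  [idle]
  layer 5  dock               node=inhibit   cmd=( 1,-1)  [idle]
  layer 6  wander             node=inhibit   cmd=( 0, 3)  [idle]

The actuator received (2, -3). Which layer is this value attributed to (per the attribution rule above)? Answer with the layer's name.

avoid_obstacle

layer 0 (cruise) active — direct: (-2, 0)
layer 1 (phototaxis) idle — unchanged: (-2, 0)
layer 2 (seek_light) active — inhibits: none
layer 3 (avoid_obstacle) active — suppresses: (2, -3)
layer 4 (grasp) idle — unchanged: (2, -3)
layer 5 (dock) idle — unchanged: (2, -3)
layer 6 (wander) idle — unchanged: (2, -3)
→ actuator (2, -3)
last writer: layer 3 = avoid_obstacle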